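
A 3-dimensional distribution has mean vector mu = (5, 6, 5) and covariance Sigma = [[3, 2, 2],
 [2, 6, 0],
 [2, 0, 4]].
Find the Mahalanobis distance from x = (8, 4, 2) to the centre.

Step 1 — centre the observation: (x - mu) = (3, -2, -3).

Step 2 — invert Sigma (cofactor / det for 3×3, or solve directly):
  Sigma^{-1} = [[0.75, -0.25, -0.375],
 [-0.25, 0.25, 0.125],
 [-0.375, 0.125, 0.4375]].

Step 3 — form the quadratic (x - mu)^T · Sigma^{-1} · (x - mu):
  Sigma^{-1} · (x - mu) = (3.875, -1.625, -2.6875).
  (x - mu)^T · [Sigma^{-1} · (x - mu)] = (3)·(3.875) + (-2)·(-1.625) + (-3)·(-2.6875) = 22.9375.

Step 4 — take square root: d = √(22.9375) ≈ 4.7893.

d(x, mu) = √(22.9375) ≈ 4.7893


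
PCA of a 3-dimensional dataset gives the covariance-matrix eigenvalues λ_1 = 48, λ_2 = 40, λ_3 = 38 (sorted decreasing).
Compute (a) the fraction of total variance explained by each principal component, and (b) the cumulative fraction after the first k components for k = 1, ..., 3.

Step 1 — total variance = trace(Sigma) = Σ λ_i = 48 + 40 + 38 = 126.

Step 2 — fraction explained by component i = λ_i / Σ λ:
  PC1: 48/126 = 0.381
  PC2: 40/126 = 0.3175
  PC3: 38/126 = 0.3016

Step 3 — cumulative fraction after k components = (λ_1 + ... + λ_k) / Σ λ:
  k = 1: 48/126 = 0.381
  k = 2: (48 + 40)/126 = 88/126 = 0.6984
  k = 3: (48 + 40 + 38)/126 = 126/126 = 1

Summary (fraction, with percent):

explained: PC1 0.381 (38.1%), PC2 0.3175 (31.75%), PC3 0.3016 (30.16%);  cumulative: 0.381, 0.6984, 1


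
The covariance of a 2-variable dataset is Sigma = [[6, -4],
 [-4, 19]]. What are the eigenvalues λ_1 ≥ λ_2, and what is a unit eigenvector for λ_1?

Step 1 — characteristic polynomial of 2×2 Sigma:
  det(Sigma - λI) = λ² - trace · λ + det = 0.
  trace = 6 + 19 = 25, det = 6·19 - (-4)² = 98.
Step 2 — discriminant:
  Δ = trace² - 4·det = 625 - 392 = 233.
Step 3 — eigenvalues:
  λ = (trace ± √Δ)/2 = (25 ± 15.2643)/2,
  λ_1 = 20.1322,  λ_2 = 4.8678.

Step 4 — unit eigenvector for λ_1: solve (Sigma - λ_1 I)v = 0. First row:
  (6 - 20.1322)·v_x + (-4)·v_y = 0, i.e. (-14.1322)·v_x + (-4)·v_y = 0,
  so v ∝ (b, λ_1 - a) = (-4, 14.1322); multiply by -1 so the first entry is positive: u = (4, -14.1322).
  ||u|| = √((4)² + (-14.1322)²) = √(215.7182) ≈ 14.6873,
  v_1 = u/||u|| ≈ (0.2723, -0.9622) (||v_1|| = 1).

λ_1 = 20.1322,  λ_2 = 4.8678;  v_1 ≈ (0.2723, -0.9622)


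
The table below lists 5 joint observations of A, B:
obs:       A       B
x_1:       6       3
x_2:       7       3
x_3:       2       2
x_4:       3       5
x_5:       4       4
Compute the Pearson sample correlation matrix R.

Step 1 — column means:
  mean(A) = (6 + 7 + 2 + 3 + 4) / 5 = 22/5 = 4.4
  mean(B) = (3 + 3 + 2 + 5 + 4) / 5 = 17/5 = 3.4

Step 2 — sample variances and covariances s[i,j] = (1/(n-1)) · Σ_k (x_{k,i} - mean_i) · (x_{k,j} - mean_j), with n-1 = 4:
  s[A,A] = ((1.6)·(1.6) + (2.6)·(2.6) + (-2.4)·(-2.4) + (-1.4)·(-1.4) + (-0.4)·(-0.4)) / 4 = 17.2/4 = 4.3
  s[A,B] = ((1.6)·(-0.4) + (2.6)·(-0.4) + (-2.4)·(-1.4) + (-1.4)·(1.6) + (-0.4)·(0.6)) / 4 = -0.8/4 = -0.2
  s[B,B] = ((-0.4)·(-0.4) + (-0.4)·(-0.4) + (-1.4)·(-1.4) + (1.6)·(1.6) + (0.6)·(0.6)) / 4 = 5.2/4 = 1.3
  Sample standard deviations s_i = √(s[i,i]):
  s(A) = √(4.3) = 2.0736
  s(B) = √(1.3) = 1.1402

Step 3 — r_{ij} = s_{ij} / (s_i · s_j):
  r[A,A] = 1 (diagonal).
  r[A,B] = -0.2 / (2.0736 · 1.1402) = -0.2 / 2.3643 = -0.0846
  r[B,B] = 1 (diagonal).

R is symmetric with unit diagonal. Assembling:

R = [[1, -0.0846],
 [-0.0846, 1]]


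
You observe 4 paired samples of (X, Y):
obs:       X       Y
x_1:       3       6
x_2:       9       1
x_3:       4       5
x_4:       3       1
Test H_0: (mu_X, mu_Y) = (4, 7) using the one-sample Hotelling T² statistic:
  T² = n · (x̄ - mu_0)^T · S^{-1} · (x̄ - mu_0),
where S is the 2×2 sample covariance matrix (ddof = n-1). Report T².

Step 1 — sample mean vector:
  mean(X) = (3 + 9 + 4 + 3) / 4 = 19/4 = 4.75
  mean(Y) = (6 + 1 + 5 + 1) / 4 = 13/4 = 3.25
  x̄ = (4.75, 3.25),  deviation x̄ - mu_0 = (4.75, 3.25) - (4, 7) = (0.75, -3.75).

Step 2 — sample covariance matrix, S[i,j] = (1/(n-1)) · Σ_k (x_{k,i} - mean_i) · (x_{k,j} - mean_j), divisor n-1 = 3:
  S[X,X] = ((-1.75)·(-1.75) + (4.25)·(4.25) + (-0.75)·(-0.75) + (-1.75)·(-1.75)) / 3 = 24.75/3 = 8.25
  S[X,Y] = ((-1.75)·(2.75) + (4.25)·(-2.25) + (-0.75)·(1.75) + (-1.75)·(-2.25)) / 3 = -11.75/3 = -3.9167
  S[Y,Y] = ((2.75)·(2.75) + (-2.25)·(-2.25) + (1.75)·(1.75) + (-2.25)·(-2.25)) / 3 = 20.75/3 = 6.9167
  S = [[8.25, -3.9167],
 [-3.9167, 6.9167]].

Step 3 — invert S. det(S) = 8.25·6.9167 - (-3.9167)² = 41.7222.
  S^{-1} = (1/det) · [[d, -b], [-b, a]] = [[0.1658, 0.0939],
 [0.0939, 0.1977]].

Step 4 — quadratic form (x̄ - mu_0)^T · S^{-1} · (x̄ - mu_0):
  S^{-1} · (x̄ - mu_0) = (-0.2277, -0.6711),
  (x̄ - mu_0)^T · [...] = (0.75)·(-0.2277) + (-3.75)·(-0.6711) = 2.3459.

Step 5 — scale by n: T² = 4 · 2.3459 = 9.3835.

T² ≈ 9.3835


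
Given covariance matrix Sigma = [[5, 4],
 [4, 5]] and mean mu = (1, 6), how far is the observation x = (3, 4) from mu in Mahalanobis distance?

Step 1 — centre the observation: (x - mu) = (2, -2).

Step 2 — invert Sigma. det(Sigma) = 5·5 - (4)² = 9.
  Sigma^{-1} = (1/det) · [[d, -b], [-b, a]] = [[0.5556, -0.4444],
 [-0.4444, 0.5556]].

Step 3 — form the quadratic (x - mu)^T · Sigma^{-1} · (x - mu):
  Sigma^{-1} · (x - mu) = (2, -2).
  (x - mu)^T · [Sigma^{-1} · (x - mu)] = (2)·(2) + (-2)·(-2) = 8.

Step 4 — take square root: d = √(8) ≈ 2.8284.

d(x, mu) = √(8) ≈ 2.8284


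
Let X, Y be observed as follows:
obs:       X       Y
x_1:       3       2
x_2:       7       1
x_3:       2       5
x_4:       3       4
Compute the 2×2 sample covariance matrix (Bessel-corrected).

Step 1 — column means:
  mean(X) = (3 + 7 + 2 + 3) / 4 = 15/4 = 3.75
  mean(Y) = (2 + 1 + 5 + 4) / 4 = 12/4 = 3

Step 2 — sample covariance S[i,j] = (1/(n-1)) · Σ_k (x_{k,i} - mean_i) · (x_{k,j} - mean_j), with n-1 = 3.
  S[X,X] = ((-0.75)·(-0.75) + (3.25)·(3.25) + (-1.75)·(-1.75) + (-0.75)·(-0.75)) / 3 = 14.75/3 = 4.9167
  S[X,Y] = ((-0.75)·(-1) + (3.25)·(-2) + (-1.75)·(2) + (-0.75)·(1)) / 3 = -10/3 = -3.3333
  S[Y,Y] = ((-1)·(-1) + (-2)·(-2) + (2)·(2) + (1)·(1)) / 3 = 10/3 = 3.3333

S is symmetric (S[j,i] = S[i,j]). Assembling:

S = [[4.9167, -3.3333],
 [-3.3333, 3.3333]]


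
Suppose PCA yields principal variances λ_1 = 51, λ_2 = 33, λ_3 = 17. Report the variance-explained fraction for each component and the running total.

Step 1 — total variance = trace(Sigma) = Σ λ_i = 51 + 33 + 17 = 101.

Step 2 — fraction explained by component i = λ_i / Σ λ:
  PC1: 51/101 = 0.505
  PC2: 33/101 = 0.3267
  PC3: 17/101 = 0.1683

Step 3 — cumulative fraction after k components = (λ_1 + ... + λ_k) / Σ λ:
  k = 1: 51/101 = 0.505
  k = 2: (51 + 33)/101 = 84/101 = 0.8317
  k = 3: (51 + 33 + 17)/101 = 101/101 = 1

Summary (fraction, with percent):

explained: PC1 0.505 (50.5%), PC2 0.3267 (32.67%), PC3 0.1683 (16.83%);  cumulative: 0.505, 0.8317, 1


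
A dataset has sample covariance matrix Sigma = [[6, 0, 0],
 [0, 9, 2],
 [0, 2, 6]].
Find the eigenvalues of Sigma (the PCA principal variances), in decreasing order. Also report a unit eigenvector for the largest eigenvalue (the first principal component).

Step 1 — characteristic polynomial p(λ) = det(λI - Sigma) = λ³ - tr·λ² + c_1·λ - det, where tr = trace, c_1 = sum of the principal 2×2 minors, det = det(Sigma):
  tr = 6 + 9 + 6 = 21,
  c_1 = (6·9 - (0)²) + (6·6 - (0)²) + (9·6 - (2)²) = 54 + 36 + 50 = 140,
  det = 6·(9·6 - (2)²) - (0)·((0)·6 - (2)·(0)) + (0)·((0)·(2) - 9·(0)) = 6·(50) - (0)·(0) + (0)·(0) = 300.
  So p(λ) = λ³ - 21λ² + 140λ - 300.
Step 2 — look for an integer root (rational root theorem: any rational root is an integer divisor of 300). Testing λ = 5:
  p(5) = 125 - 525 + 700 - 300 = 0  ✓
  Dividing out (λ - 5): p(λ) = (λ - 5)(λ² - 16λ + 60).
Step 3 — remaining eigenvalues from the quadratic λ² - 16λ + 60 = 0:
  Δ = 16² - 4·60 = 256 - 240 = 16,  λ = (16 ± √16)/2 = (16 ± 4)/2 = 10 or 6.
  Sorted: λ_1 = 10,  λ_2 = 6,  λ_3 = 5  (check: sum = 21 = tr ✓).

Step 4 — unit eigenvector for λ_1 = 10: v spans the null space of (Sigma - λ_1 I), whose rows are
  r_1 = (-4, 0, 0),  r_2 = (0, -1, 2),  r_3 = (0, 2, -4).
  v is orthogonal to every row, so take v ∝ r_1 × r_2 = ((0)·(2) - (0)·(-1), (0)·(0) - (-4)·(2), (-4)·(-1) - (0)·(0)) = (0, 8, 4).
  Rescale (divide by 4): u = (0, 2, 1).
  ||u|| = √((0)² + (2)² + (1)²) = √(5) ≈ 2.2361,  v_1 = u/||u|| ≈ (0, 0.8944, 0.4472) (||v_1|| = 1).

λ_1 = 10,  λ_2 = 6,  λ_3 = 5;  v_1 ≈ (0, 0.8944, 0.4472)


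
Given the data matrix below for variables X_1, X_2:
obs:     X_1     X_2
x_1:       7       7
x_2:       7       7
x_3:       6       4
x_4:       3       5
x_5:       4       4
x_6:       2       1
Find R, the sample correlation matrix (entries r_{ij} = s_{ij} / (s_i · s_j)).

Step 1 — column means:
  mean(X_1) = (7 + 7 + 6 + 3 + 4 + 2) / 6 = 29/6 = 4.8333
  mean(X_2) = (7 + 7 + 4 + 5 + 4 + 1) / 6 = 28/6 = 4.6667

Step 2 — sample variances and covariances s[i,j] = (1/(n-1)) · Σ_k (x_{k,i} - mean_i) · (x_{k,j} - mean_j), with n-1 = 5:
  s[X_1,X_1] = ((2.1667)·(2.1667) + (2.1667)·(2.1667) + (1.1667)·(1.1667) + (-1.8333)·(-1.8333) + (-0.8333)·(-0.8333) + (-2.8333)·(-2.8333)) / 5 = 22.8333/5 = 4.5667
  s[X_1,X_2] = ((2.1667)·(2.3333) + (2.1667)·(2.3333) + (1.1667)·(-0.6667) + (-1.8333)·(0.3333) + (-0.8333)·(-0.6667) + (-2.8333)·(-3.6667)) / 5 = 19.6667/5 = 3.9333
  s[X_2,X_2] = ((2.3333)·(2.3333) + (2.3333)·(2.3333) + (-0.6667)·(-0.6667) + (0.3333)·(0.3333) + (-0.6667)·(-0.6667) + (-3.6667)·(-3.6667)) / 5 = 25.3333/5 = 5.0667
  Sample standard deviations s_i = √(s[i,i]):
  s(X_1) = √(4.5667) = 2.137
  s(X_2) = √(5.0667) = 2.2509

Step 3 — r_{ij} = s_{ij} / (s_i · s_j):
  r[X_1,X_1] = 1 (diagonal).
  r[X_1,X_2] = 3.9333 / (2.137 · 2.2509) = 3.9333 / 4.8102 = 0.8177
  r[X_2,X_2] = 1 (diagonal).

R is symmetric with unit diagonal. Assembling:

R = [[1, 0.8177],
 [0.8177, 1]]


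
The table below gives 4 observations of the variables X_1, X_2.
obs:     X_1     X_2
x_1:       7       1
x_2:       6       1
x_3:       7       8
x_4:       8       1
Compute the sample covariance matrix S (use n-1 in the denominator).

Step 1 — column means:
  mean(X_1) = (7 + 6 + 7 + 8) / 4 = 28/4 = 7
  mean(X_2) = (1 + 1 + 8 + 1) / 4 = 11/4 = 2.75

Step 2 — sample covariance S[i,j] = (1/(n-1)) · Σ_k (x_{k,i} - mean_i) · (x_{k,j} - mean_j), with n-1 = 3.
  S[X_1,X_1] = ((0)·(0) + (-1)·(-1) + (0)·(0) + (1)·(1)) / 3 = 2/3 = 0.6667
  S[X_1,X_2] = ((0)·(-1.75) + (-1)·(-1.75) + (0)·(5.25) + (1)·(-1.75)) / 3 = 0/3 = 0
  S[X_2,X_2] = ((-1.75)·(-1.75) + (-1.75)·(-1.75) + (5.25)·(5.25) + (-1.75)·(-1.75)) / 3 = 36.75/3 = 12.25

S is symmetric (S[j,i] = S[i,j]). Assembling:

S = [[0.6667, 0],
 [0, 12.25]]


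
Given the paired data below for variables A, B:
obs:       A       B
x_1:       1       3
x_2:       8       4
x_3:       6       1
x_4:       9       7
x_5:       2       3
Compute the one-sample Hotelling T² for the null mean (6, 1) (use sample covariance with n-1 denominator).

Step 1 — sample mean vector:
  mean(A) = (1 + 8 + 6 + 9 + 2) / 5 = 26/5 = 5.2
  mean(B) = (3 + 4 + 1 + 7 + 3) / 5 = 18/5 = 3.6
  x̄ = (5.2, 3.6),  deviation x̄ - mu_0 = (5.2, 3.6) - (6, 1) = (-0.8, 2.6).

Step 2 — sample covariance matrix, S[i,j] = (1/(n-1)) · Σ_k (x_{k,i} - mean_i) · (x_{k,j} - mean_j), divisor n-1 = 4:
  S[A,A] = ((-4.2)·(-4.2) + (2.8)·(2.8) + (0.8)·(0.8) + (3.8)·(3.8) + (-3.2)·(-3.2)) / 4 = 50.8/4 = 12.7
  S[A,B] = ((-4.2)·(-0.6) + (2.8)·(0.4) + (0.8)·(-2.6) + (3.8)·(3.4) + (-3.2)·(-0.6)) / 4 = 16.4/4 = 4.1
  S[B,B] = ((-0.6)·(-0.6) + (0.4)·(0.4) + (-2.6)·(-2.6) + (3.4)·(3.4) + (-0.6)·(-0.6)) / 4 = 19.2/4 = 4.8
  S = [[12.7, 4.1],
 [4.1, 4.8]].

Step 3 — invert S. det(S) = 12.7·4.8 - (4.1)² = 44.15.
  S^{-1} = (1/det) · [[d, -b], [-b, a]] = [[0.1087, -0.0929],
 [-0.0929, 0.2877]].

Step 4 — quadratic form (x̄ - mu_0)^T · S^{-1} · (x̄ - mu_0):
  S^{-1} · (x̄ - mu_0) = (-0.3284, 0.8222),
  (x̄ - mu_0)^T · [...] = (-0.8)·(-0.3284) + (2.6)·(0.8222) = 2.4005.

Step 5 — scale by n: T² = 5 · 2.4005 = 12.0023.

T² ≈ 12.0023


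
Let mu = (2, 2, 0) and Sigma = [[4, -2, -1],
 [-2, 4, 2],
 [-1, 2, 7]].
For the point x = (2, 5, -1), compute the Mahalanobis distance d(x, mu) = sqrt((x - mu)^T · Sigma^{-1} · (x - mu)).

Step 1 — centre the observation: (x - mu) = (0, 3, -1).

Step 2 — invert Sigma (cofactor / det for 3×3, or solve directly):
  Sigma^{-1} = [[0.3333, 0.1667, 0],
 [0.1667, 0.375, -0.0833],
 [0, -0.0833, 0.1667]].

Step 3 — form the quadratic (x - mu)^T · Sigma^{-1} · (x - mu):
  Sigma^{-1} · (x - mu) = (0.5, 1.2083, -0.4167).
  (x - mu)^T · [Sigma^{-1} · (x - mu)] = (0)·(0.5) + (3)·(1.2083) + (-1)·(-0.4167) = 4.0417.

Step 4 — take square root: d = √(4.0417) ≈ 2.0104.

d(x, mu) = √(4.0417) ≈ 2.0104


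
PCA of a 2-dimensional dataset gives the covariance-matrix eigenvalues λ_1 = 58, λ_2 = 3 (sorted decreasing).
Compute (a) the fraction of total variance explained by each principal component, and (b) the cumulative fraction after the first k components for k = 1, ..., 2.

Step 1 — total variance = trace(Sigma) = Σ λ_i = 58 + 3 = 61.

Step 2 — fraction explained by component i = λ_i / Σ λ:
  PC1: 58/61 = 0.9508
  PC2: 3/61 = 0.0492

Step 3 — cumulative fraction after k components = (λ_1 + ... + λ_k) / Σ λ:
  k = 1: 58/61 = 0.9508
  k = 2: (58 + 3)/61 = 61/61 = 1

Summary (fraction, with percent):

explained: PC1 0.9508 (95.08%), PC2 0.0492 (4.92%);  cumulative: 0.9508, 1


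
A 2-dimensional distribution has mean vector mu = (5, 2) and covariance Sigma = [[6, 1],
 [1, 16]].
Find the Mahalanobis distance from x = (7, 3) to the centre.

Step 1 — centre the observation: (x - mu) = (2, 1).

Step 2 — invert Sigma. det(Sigma) = 6·16 - (1)² = 95.
  Sigma^{-1} = (1/det) · [[d, -b], [-b, a]] = [[0.1684, -0.0105],
 [-0.0105, 0.0632]].

Step 3 — form the quadratic (x - mu)^T · Sigma^{-1} · (x - mu):
  Sigma^{-1} · (x - mu) = (0.3263, 0.0421).
  (x - mu)^T · [Sigma^{-1} · (x - mu)] = (2)·(0.3263) + (1)·(0.0421) = 0.6947.

Step 4 — take square root: d = √(0.6947) ≈ 0.8335.

d(x, mu) = √(0.6947) ≈ 0.8335


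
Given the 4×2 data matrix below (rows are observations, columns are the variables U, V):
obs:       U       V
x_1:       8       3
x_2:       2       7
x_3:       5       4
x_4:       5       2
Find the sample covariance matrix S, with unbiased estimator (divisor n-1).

Step 1 — column means:
  mean(U) = (8 + 2 + 5 + 5) / 4 = 20/4 = 5
  mean(V) = (3 + 7 + 4 + 2) / 4 = 16/4 = 4

Step 2 — sample covariance S[i,j] = (1/(n-1)) · Σ_k (x_{k,i} - mean_i) · (x_{k,j} - mean_j), with n-1 = 3.
  S[U,U] = ((3)·(3) + (-3)·(-3) + (0)·(0) + (0)·(0)) / 3 = 18/3 = 6
  S[U,V] = ((3)·(-1) + (-3)·(3) + (0)·(0) + (0)·(-2)) / 3 = -12/3 = -4
  S[V,V] = ((-1)·(-1) + (3)·(3) + (0)·(0) + (-2)·(-2)) / 3 = 14/3 = 4.6667

S is symmetric (S[j,i] = S[i,j]). Assembling:

S = [[6, -4],
 [-4, 4.6667]]


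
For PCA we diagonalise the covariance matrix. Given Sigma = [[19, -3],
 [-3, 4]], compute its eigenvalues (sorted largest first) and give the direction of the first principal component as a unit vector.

Step 1 — characteristic polynomial of 2×2 Sigma:
  det(Sigma - λI) = λ² - trace · λ + det = 0.
  trace = 19 + 4 = 23, det = 19·4 - (-3)² = 67.
Step 2 — discriminant:
  Δ = trace² - 4·det = 529 - 268 = 261.
Step 3 — eigenvalues:
  λ = (trace ± √Δ)/2 = (23 ± 16.1555)/2,
  λ_1 = 19.5777,  λ_2 = 3.4223.

Step 4 — unit eigenvector for λ_1: solve (Sigma - λ_1 I)v = 0. First row:
  (19 - 19.5777)·v_x + (-3)·v_y = 0, i.e. (-0.5777)·v_x + (-3)·v_y = 0,
  so v ∝ (b, λ_1 - a) = (-3, 0.5777); multiply by -1 so the first entry is positive: u = (3, -0.5777).
  ||u|| = √((3)² + (-0.5777)²) = √(9.3338) ≈ 3.0551,
  v_1 = u/||u|| ≈ (0.982, -0.1891) (||v_1|| = 1).

λ_1 = 19.5777,  λ_2 = 3.4223;  v_1 ≈ (0.982, -0.1891)


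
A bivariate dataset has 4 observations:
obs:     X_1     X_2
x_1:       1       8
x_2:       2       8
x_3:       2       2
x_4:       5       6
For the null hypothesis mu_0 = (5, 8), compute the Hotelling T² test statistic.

Step 1 — sample mean vector:
  mean(X_1) = (1 + 2 + 2 + 5) / 4 = 10/4 = 2.5
  mean(X_2) = (8 + 8 + 2 + 6) / 4 = 24/4 = 6
  x̄ = (2.5, 6),  deviation x̄ - mu_0 = (2.5, 6) - (5, 8) = (-2.5, -2).

Step 2 — sample covariance matrix, S[i,j] = (1/(n-1)) · Σ_k (x_{k,i} - mean_i) · (x_{k,j} - mean_j), divisor n-1 = 3:
  S[X_1,X_1] = ((-1.5)·(-1.5) + (-0.5)·(-0.5) + (-0.5)·(-0.5) + (2.5)·(2.5)) / 3 = 9/3 = 3
  S[X_1,X_2] = ((-1.5)·(2) + (-0.5)·(2) + (-0.5)·(-4) + (2.5)·(0)) / 3 = -2/3 = -0.6667
  S[X_2,X_2] = ((2)·(2) + (2)·(2) + (-4)·(-4) + (0)·(0)) / 3 = 24/3 = 8
  S = [[3, -0.6667],
 [-0.6667, 8]].

Step 3 — invert S. det(S) = 3·8 - (-0.6667)² = 23.5556.
  S^{-1} = (1/det) · [[d, -b], [-b, a]] = [[0.3396, 0.0283],
 [0.0283, 0.1274]].

Step 4 — quadratic form (x̄ - mu_0)^T · S^{-1} · (x̄ - mu_0):
  S^{-1} · (x̄ - mu_0) = (-0.9057, -0.3255),
  (x̄ - mu_0)^T · [...] = (-2.5)·(-0.9057) + (-2)·(-0.3255) = 2.9151.

Step 5 — scale by n: T² = 4 · 2.9151 = 11.6604.

T² ≈ 11.6604


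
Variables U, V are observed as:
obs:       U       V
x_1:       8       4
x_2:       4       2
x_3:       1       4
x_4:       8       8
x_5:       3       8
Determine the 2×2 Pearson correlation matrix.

Step 1 — column means:
  mean(U) = (8 + 4 + 1 + 8 + 3) / 5 = 24/5 = 4.8
  mean(V) = (4 + 2 + 4 + 8 + 8) / 5 = 26/5 = 5.2

Step 2 — sample variances and covariances s[i,j] = (1/(n-1)) · Σ_k (x_{k,i} - mean_i) · (x_{k,j} - mean_j), with n-1 = 4:
  s[U,U] = ((3.2)·(3.2) + (-0.8)·(-0.8) + (-3.8)·(-3.8) + (3.2)·(3.2) + (-1.8)·(-1.8)) / 4 = 38.8/4 = 9.7
  s[U,V] = ((3.2)·(-1.2) + (-0.8)·(-3.2) + (-3.8)·(-1.2) + (3.2)·(2.8) + (-1.8)·(2.8)) / 4 = 7.2/4 = 1.8
  s[V,V] = ((-1.2)·(-1.2) + (-3.2)·(-3.2) + (-1.2)·(-1.2) + (2.8)·(2.8) + (2.8)·(2.8)) / 4 = 28.8/4 = 7.2
  Sample standard deviations s_i = √(s[i,i]):
  s(U) = √(9.7) = 3.1145
  s(V) = √(7.2) = 2.6833

Step 3 — r_{ij} = s_{ij} / (s_i · s_j):
  r[U,U] = 1 (diagonal).
  r[U,V] = 1.8 / (3.1145 · 2.6833) = 1.8 / 8.357 = 0.2154
  r[V,V] = 1 (diagonal).

R is symmetric with unit diagonal. Assembling:

R = [[1, 0.2154],
 [0.2154, 1]]


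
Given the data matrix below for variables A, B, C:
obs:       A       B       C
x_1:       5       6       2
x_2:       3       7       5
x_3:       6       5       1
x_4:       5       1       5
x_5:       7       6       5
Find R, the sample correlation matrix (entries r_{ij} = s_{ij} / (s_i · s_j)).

Step 1 — column means:
  mean(A) = (5 + 3 + 6 + 5 + 7) / 5 = 26/5 = 5.2
  mean(B) = (6 + 7 + 5 + 1 + 6) / 5 = 25/5 = 5
  mean(C) = (2 + 5 + 1 + 5 + 5) / 5 = 18/5 = 3.6

Step 2 — sample variances and covariances s[i,j] = (1/(n-1)) · Σ_k (x_{k,i} - mean_i) · (x_{k,j} - mean_j), with n-1 = 4:
  s[A,A] = ((-0.2)·(-0.2) + (-2.2)·(-2.2) + (0.8)·(0.8) + (-0.2)·(-0.2) + (1.8)·(1.8)) / 4 = 8.8/4 = 2.2
  s[A,B] = ((-0.2)·(1) + (-2.2)·(2) + (0.8)·(0) + (-0.2)·(-4) + (1.8)·(1)) / 4 = -2/4 = -0.5
  s[A,C] = ((-0.2)·(-1.6) + (-2.2)·(1.4) + (0.8)·(-2.6) + (-0.2)·(1.4) + (1.8)·(1.4)) / 4 = -2.6/4 = -0.65
  s[B,B] = ((1)·(1) + (2)·(2) + (0)·(0) + (-4)·(-4) + (1)·(1)) / 4 = 22/4 = 5.5
  s[B,C] = ((1)·(-1.6) + (2)·(1.4) + (0)·(-2.6) + (-4)·(1.4) + (1)·(1.4)) / 4 = -3/4 = -0.75
  s[C,C] = ((-1.6)·(-1.6) + (1.4)·(1.4) + (-2.6)·(-2.6) + (1.4)·(1.4) + (1.4)·(1.4)) / 4 = 15.2/4 = 3.8
  Sample standard deviations s_i = √(s[i,i]):
  s(A) = √(2.2) = 1.4832
  s(B) = √(5.5) = 2.3452
  s(C) = √(3.8) = 1.9494

Step 3 — r_{ij} = s_{ij} / (s_i · s_j):
  r[A,A] = 1 (diagonal).
  r[A,B] = -0.5 / (1.4832 · 2.3452) = -0.5 / 3.4785 = -0.1437
  r[A,C] = -0.65 / (1.4832 · 1.9494) = -0.65 / 2.8914 = -0.2248
  r[B,B] = 1 (diagonal).
  r[B,C] = -0.75 / (2.3452 · 1.9494) = -0.75 / 4.5717 = -0.1641
  r[C,C] = 1 (diagonal).

R is symmetric with unit diagonal. Assembling:

R = [[1, -0.1437, -0.2248],
 [-0.1437, 1, -0.1641],
 [-0.2248, -0.1641, 1]]


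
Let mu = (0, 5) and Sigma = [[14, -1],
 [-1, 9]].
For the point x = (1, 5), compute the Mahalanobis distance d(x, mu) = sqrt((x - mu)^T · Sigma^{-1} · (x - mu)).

Step 1 — centre the observation: (x - mu) = (1, 0).

Step 2 — invert Sigma. det(Sigma) = 14·9 - (-1)² = 125.
  Sigma^{-1} = (1/det) · [[d, -b], [-b, a]] = [[0.072, 0.008],
 [0.008, 0.112]].

Step 3 — form the quadratic (x - mu)^T · Sigma^{-1} · (x - mu):
  Sigma^{-1} · (x - mu) = (0.072, 0.008).
  (x - mu)^T · [Sigma^{-1} · (x - mu)] = (1)·(0.072) + (0)·(0.008) = 0.072.

Step 4 — take square root: d = √(0.072) ≈ 0.2683.

d(x, mu) = √(0.072) ≈ 0.2683


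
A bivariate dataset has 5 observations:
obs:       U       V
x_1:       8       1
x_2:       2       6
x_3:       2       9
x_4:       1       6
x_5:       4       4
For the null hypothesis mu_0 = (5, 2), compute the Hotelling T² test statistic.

Step 1 — sample mean vector:
  mean(U) = (8 + 2 + 2 + 1 + 4) / 5 = 17/5 = 3.4
  mean(V) = (1 + 6 + 9 + 6 + 4) / 5 = 26/5 = 5.2
  x̄ = (3.4, 5.2),  deviation x̄ - mu_0 = (3.4, 5.2) - (5, 2) = (-1.6, 3.2).

Step 2 — sample covariance matrix, S[i,j] = (1/(n-1)) · Σ_k (x_{k,i} - mean_i) · (x_{k,j} - mean_j), divisor n-1 = 4:
  S[U,U] = ((4.6)·(4.6) + (-1.4)·(-1.4) + (-1.4)·(-1.4) + (-2.4)·(-2.4) + (0.6)·(0.6)) / 4 = 31.2/4 = 7.8
  S[U,V] = ((4.6)·(-4.2) + (-1.4)·(0.8) + (-1.4)·(3.8) + (-2.4)·(0.8) + (0.6)·(-1.2)) / 4 = -28.4/4 = -7.1
  S[V,V] = ((-4.2)·(-4.2) + (0.8)·(0.8) + (3.8)·(3.8) + (0.8)·(0.8) + (-1.2)·(-1.2)) / 4 = 34.8/4 = 8.7
  S = [[7.8, -7.1],
 [-7.1, 8.7]].

Step 3 — invert S. det(S) = 7.8·8.7 - (-7.1)² = 17.45.
  S^{-1} = (1/det) · [[d, -b], [-b, a]] = [[0.4986, 0.4069],
 [0.4069, 0.447]].

Step 4 — quadratic form (x̄ - mu_0)^T · S^{-1} · (x̄ - mu_0):
  S^{-1} · (x̄ - mu_0) = (0.5043, 0.7794),
  (x̄ - mu_0)^T · [...] = (-1.6)·(0.5043) + (3.2)·(0.7794) = 1.6871.

Step 5 — scale by n: T² = 5 · 1.6871 = 8.4355.

T² ≈ 8.4355


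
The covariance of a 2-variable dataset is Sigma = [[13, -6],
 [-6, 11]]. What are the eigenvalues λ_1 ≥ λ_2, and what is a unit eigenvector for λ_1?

Step 1 — characteristic polynomial of 2×2 Sigma:
  det(Sigma - λI) = λ² - trace · λ + det = 0.
  trace = 13 + 11 = 24, det = 13·11 - (-6)² = 107.
Step 2 — discriminant:
  Δ = trace² - 4·det = 576 - 428 = 148.
Step 3 — eigenvalues:
  λ = (trace ± √Δ)/2 = (24 ± 12.1655)/2,
  λ_1 = 18.0828,  λ_2 = 5.9172.

Step 4 — unit eigenvector for λ_1: solve (Sigma - λ_1 I)v = 0. First row:
  (13 - 18.0828)·v_x + (-6)·v_y = 0, i.e. (-5.0828)·v_x + (-6)·v_y = 0,
  so v ∝ (b, λ_1 - a) = (-6, 5.0828); multiply by -1 so the first entry is positive: u = (6, -5.0828).
  ||u|| = √((6)² + (-5.0828)²) = √(61.8345) ≈ 7.8635,
  v_1 = u/||u|| ≈ (0.763, -0.6464) (||v_1|| = 1).

λ_1 = 18.0828,  λ_2 = 5.9172;  v_1 ≈ (0.763, -0.6464)


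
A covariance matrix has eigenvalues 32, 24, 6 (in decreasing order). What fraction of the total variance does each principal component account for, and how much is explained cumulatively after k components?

Step 1 — total variance = trace(Sigma) = Σ λ_i = 32 + 24 + 6 = 62.

Step 2 — fraction explained by component i = λ_i / Σ λ:
  PC1: 32/62 = 0.5161
  PC2: 24/62 = 0.3871
  PC3: 6/62 = 0.0968

Step 3 — cumulative fraction after k components = (λ_1 + ... + λ_k) / Σ λ:
  k = 1: 32/62 = 0.5161
  k = 2: (32 + 24)/62 = 56/62 = 0.9032
  k = 3: (32 + 24 + 6)/62 = 62/62 = 1

Summary (fraction, with percent):

explained: PC1 0.5161 (51.61%), PC2 0.3871 (38.71%), PC3 0.0968 (9.68%);  cumulative: 0.5161, 0.9032, 1


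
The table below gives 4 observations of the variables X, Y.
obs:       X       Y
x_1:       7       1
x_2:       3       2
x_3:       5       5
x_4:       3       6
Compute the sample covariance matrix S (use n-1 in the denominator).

Step 1 — column means:
  mean(X) = (7 + 3 + 5 + 3) / 4 = 18/4 = 4.5
  mean(Y) = (1 + 2 + 5 + 6) / 4 = 14/4 = 3.5

Step 2 — sample covariance S[i,j] = (1/(n-1)) · Σ_k (x_{k,i} - mean_i) · (x_{k,j} - mean_j), with n-1 = 3.
  S[X,X] = ((2.5)·(2.5) + (-1.5)·(-1.5) + (0.5)·(0.5) + (-1.5)·(-1.5)) / 3 = 11/3 = 3.6667
  S[X,Y] = ((2.5)·(-2.5) + (-1.5)·(-1.5) + (0.5)·(1.5) + (-1.5)·(2.5)) / 3 = -7/3 = -2.3333
  S[Y,Y] = ((-2.5)·(-2.5) + (-1.5)·(-1.5) + (1.5)·(1.5) + (2.5)·(2.5)) / 3 = 17/3 = 5.6667

S is symmetric (S[j,i] = S[i,j]). Assembling:

S = [[3.6667, -2.3333],
 [-2.3333, 5.6667]]


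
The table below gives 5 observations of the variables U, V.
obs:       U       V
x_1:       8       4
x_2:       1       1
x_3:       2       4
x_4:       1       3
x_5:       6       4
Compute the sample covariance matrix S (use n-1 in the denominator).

Step 1 — column means:
  mean(U) = (8 + 1 + 2 + 1 + 6) / 5 = 18/5 = 3.6
  mean(V) = (4 + 1 + 4 + 3 + 4) / 5 = 16/5 = 3.2

Step 2 — sample covariance S[i,j] = (1/(n-1)) · Σ_k (x_{k,i} - mean_i) · (x_{k,j} - mean_j), with n-1 = 4.
  S[U,U] = ((4.4)·(4.4) + (-2.6)·(-2.6) + (-1.6)·(-1.6) + (-2.6)·(-2.6) + (2.4)·(2.4)) / 4 = 41.2/4 = 10.3
  S[U,V] = ((4.4)·(0.8) + (-2.6)·(-2.2) + (-1.6)·(0.8) + (-2.6)·(-0.2) + (2.4)·(0.8)) / 4 = 10.4/4 = 2.6
  S[V,V] = ((0.8)·(0.8) + (-2.2)·(-2.2) + (0.8)·(0.8) + (-0.2)·(-0.2) + (0.8)·(0.8)) / 4 = 6.8/4 = 1.7

S is symmetric (S[j,i] = S[i,j]). Assembling:

S = [[10.3, 2.6],
 [2.6, 1.7]]


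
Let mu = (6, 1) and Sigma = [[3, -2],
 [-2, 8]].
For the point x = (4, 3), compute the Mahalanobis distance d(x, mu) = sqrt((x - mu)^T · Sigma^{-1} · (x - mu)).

Step 1 — centre the observation: (x - mu) = (-2, 2).

Step 2 — invert Sigma. det(Sigma) = 3·8 - (-2)² = 20.
  Sigma^{-1} = (1/det) · [[d, -b], [-b, a]] = [[0.4, 0.1],
 [0.1, 0.15]].

Step 3 — form the quadratic (x - mu)^T · Sigma^{-1} · (x - mu):
  Sigma^{-1} · (x - mu) = (-0.6, 0.1).
  (x - mu)^T · [Sigma^{-1} · (x - mu)] = (-2)·(-0.6) + (2)·(0.1) = 1.4.

Step 4 — take square root: d = √(1.4) ≈ 1.1832.

d(x, mu) = √(1.4) ≈ 1.1832


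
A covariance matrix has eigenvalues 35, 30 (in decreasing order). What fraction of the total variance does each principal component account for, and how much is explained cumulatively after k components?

Step 1 — total variance = trace(Sigma) = Σ λ_i = 35 + 30 = 65.

Step 2 — fraction explained by component i = λ_i / Σ λ:
  PC1: 35/65 = 0.5385
  PC2: 30/65 = 0.4615

Step 3 — cumulative fraction after k components = (λ_1 + ... + λ_k) / Σ λ:
  k = 1: 35/65 = 0.5385
  k = 2: (35 + 30)/65 = 65/65 = 1

Summary (fraction, with percent):

explained: PC1 0.5385 (53.85%), PC2 0.4615 (46.15%);  cumulative: 0.5385, 1


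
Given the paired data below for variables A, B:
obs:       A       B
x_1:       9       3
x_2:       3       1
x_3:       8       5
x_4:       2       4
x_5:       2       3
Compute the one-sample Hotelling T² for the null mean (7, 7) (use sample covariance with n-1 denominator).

Step 1 — sample mean vector:
  mean(A) = (9 + 3 + 8 + 2 + 2) / 5 = 24/5 = 4.8
  mean(B) = (3 + 1 + 5 + 4 + 3) / 5 = 16/5 = 3.2
  x̄ = (4.8, 3.2),  deviation x̄ - mu_0 = (4.8, 3.2) - (7, 7) = (-2.2, -3.8).

Step 2 — sample covariance matrix, S[i,j] = (1/(n-1)) · Σ_k (x_{k,i} - mean_i) · (x_{k,j} - mean_j), divisor n-1 = 4:
  S[A,A] = ((4.2)·(4.2) + (-1.8)·(-1.8) + (3.2)·(3.2) + (-2.8)·(-2.8) + (-2.8)·(-2.8)) / 4 = 46.8/4 = 11.7
  S[A,B] = ((4.2)·(-0.2) + (-1.8)·(-2.2) + (3.2)·(1.8) + (-2.8)·(0.8) + (-2.8)·(-0.2)) / 4 = 7.2/4 = 1.8
  S[B,B] = ((-0.2)·(-0.2) + (-2.2)·(-2.2) + (1.8)·(1.8) + (0.8)·(0.8) + (-0.2)·(-0.2)) / 4 = 8.8/4 = 2.2
  S = [[11.7, 1.8],
 [1.8, 2.2]].

Step 3 — invert S. det(S) = 11.7·2.2 - (1.8)² = 22.5.
  S^{-1} = (1/det) · [[d, -b], [-b, a]] = [[0.0978, -0.08],
 [-0.08, 0.52]].

Step 4 — quadratic form (x̄ - mu_0)^T · S^{-1} · (x̄ - mu_0):
  S^{-1} · (x̄ - mu_0) = (0.0889, -1.8),
  (x̄ - mu_0)^T · [...] = (-2.2)·(0.0889) + (-3.8)·(-1.8) = 6.6444.

Step 5 — scale by n: T² = 5 · 6.6444 = 33.2222.

T² ≈ 33.2222


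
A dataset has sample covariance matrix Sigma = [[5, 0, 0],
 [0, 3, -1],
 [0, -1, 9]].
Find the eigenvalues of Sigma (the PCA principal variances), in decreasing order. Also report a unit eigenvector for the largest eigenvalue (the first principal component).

Step 1 — characteristic polynomial p(λ) = det(λI - Sigma) = λ³ - tr·λ² + c_1·λ - det, where tr = trace, c_1 = sum of the principal 2×2 minors, det = det(Sigma):
  tr = 5 + 3 + 9 = 17,
  c_1 = (5·3 - (0)²) + (5·9 - (0)²) + (3·9 - (-1)²) = 15 + 45 + 26 = 86,
  det = 5·(3·9 - (-1)²) - (0)·((0)·9 - (-1)·(0)) + (0)·((0)·(-1) - 3·(0)) = 5·(26) - (0)·(0) + (0)·(0) = 130.
  So p(λ) = λ³ - 17λ² + 86λ - 130.
Step 2 — look for an integer root (rational root theorem: any rational root is an integer divisor of 130). Testing λ = 5:
  p(5) = 125 - 425 + 430 - 130 = 0  ✓
  Dividing out (λ - 5): p(λ) = (λ - 5)(λ² - 12λ + 26).
Step 3 — remaining eigenvalues from the quadratic λ² - 12λ + 26 = 0:
  Δ = 12² - 4·26 = 144 - 104 = 40,  λ = (12 ± √40)/2 = (12 ± 6.3246)/2 ≈ 9.1623 or 2.8377.
  Sorted: λ_1 = 9.1623,  λ_2 = 5,  λ_3 = 2.8377  (check: sum = 17 = tr ✓).

Step 4 — unit eigenvector for λ_1 ≈ 9.1623: v spans the null space of (Sigma - λ_1 I), whose rows are
  r_1 = (-4.1623, 0, 0),  r_2 = (0, -6.1623, -1),  r_3 = (0, -1, -0.1623).
  v is orthogonal to every row, so take v ∝ r_1 × r_2 = ((0)·(-1) - (0)·(-6.1623), (0)·(0) - (-4.1623)·(-1), (-4.1623)·(-6.1623) - (0)·(0)) ≈ (0, -4.1623, 25.6491).
  Rescale (multiply by -1 so the first nonzero entry is positive): u = (0, 4.1623, -25.6491).
  ||u|| = √((0)² + (4.1623)² + (-25.6491)²) = √(675.2014) ≈ 25.9846,  v_1 = u/||u|| ≈ (0, 0.1602, -0.9871) (||v_1|| = 1).

λ_1 = 9.1623,  λ_2 = 5,  λ_3 = 2.8377;  v_1 ≈ (0, 0.1602, -0.9871)


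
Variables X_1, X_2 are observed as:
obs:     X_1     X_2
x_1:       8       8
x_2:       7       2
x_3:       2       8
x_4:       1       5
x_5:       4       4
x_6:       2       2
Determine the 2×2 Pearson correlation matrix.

Step 1 — column means:
  mean(X_1) = (8 + 7 + 2 + 1 + 4 + 2) / 6 = 24/6 = 4
  mean(X_2) = (8 + 2 + 8 + 5 + 4 + 2) / 6 = 29/6 = 4.8333

Step 2 — sample variances and covariances s[i,j] = (1/(n-1)) · Σ_k (x_{k,i} - mean_i) · (x_{k,j} - mean_j), with n-1 = 5:
  s[X_1,X_1] = ((4)·(4) + (3)·(3) + (-2)·(-2) + (-3)·(-3) + (0)·(0) + (-2)·(-2)) / 5 = 42/5 = 8.4
  s[X_1,X_2] = ((4)·(3.1667) + (3)·(-2.8333) + (-2)·(3.1667) + (-3)·(0.1667) + (0)·(-0.8333) + (-2)·(-2.8333)) / 5 = 3/5 = 0.6
  s[X_2,X_2] = ((3.1667)·(3.1667) + (-2.8333)·(-2.8333) + (3.1667)·(3.1667) + (0.1667)·(0.1667) + (-0.8333)·(-0.8333) + (-2.8333)·(-2.8333)) / 5 = 36.8333/5 = 7.3667
  Sample standard deviations s_i = √(s[i,i]):
  s(X_1) = √(8.4) = 2.8983
  s(X_2) = √(7.3667) = 2.7142

Step 3 — r_{ij} = s_{ij} / (s_i · s_j):
  r[X_1,X_1] = 1 (diagonal).
  r[X_1,X_2] = 0.6 / (2.8983 · 2.7142) = 0.6 / 7.8664 = 0.0763
  r[X_2,X_2] = 1 (diagonal).

R is symmetric with unit diagonal. Assembling:

R = [[1, 0.0763],
 [0.0763, 1]]


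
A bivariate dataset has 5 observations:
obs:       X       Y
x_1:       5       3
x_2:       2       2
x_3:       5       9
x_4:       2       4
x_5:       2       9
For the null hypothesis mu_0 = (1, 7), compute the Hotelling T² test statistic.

Step 1 — sample mean vector:
  mean(X) = (5 + 2 + 5 + 2 + 2) / 5 = 16/5 = 3.2
  mean(Y) = (3 + 2 + 9 + 4 + 9) / 5 = 27/5 = 5.4
  x̄ = (3.2, 5.4),  deviation x̄ - mu_0 = (3.2, 5.4) - (1, 7) = (2.2, -1.6).

Step 2 — sample covariance matrix, S[i,j] = (1/(n-1)) · Σ_k (x_{k,i} - mean_i) · (x_{k,j} - mean_j), divisor n-1 = 4:
  S[X,X] = ((1.8)·(1.8) + (-1.2)·(-1.2) + (1.8)·(1.8) + (-1.2)·(-1.2) + (-1.2)·(-1.2)) / 4 = 10.8/4 = 2.7
  S[X,Y] = ((1.8)·(-2.4) + (-1.2)·(-3.4) + (1.8)·(3.6) + (-1.2)·(-1.4) + (-1.2)·(3.6)) / 4 = 3.6/4 = 0.9
  S[Y,Y] = ((-2.4)·(-2.4) + (-3.4)·(-3.4) + (3.6)·(3.6) + (-1.4)·(-1.4) + (3.6)·(3.6)) / 4 = 45.2/4 = 11.3
  S = [[2.7, 0.9],
 [0.9, 11.3]].

Step 3 — invert S. det(S) = 2.7·11.3 - (0.9)² = 29.7.
  S^{-1} = (1/det) · [[d, -b], [-b, a]] = [[0.3805, -0.0303],
 [-0.0303, 0.0909]].

Step 4 — quadratic form (x̄ - mu_0)^T · S^{-1} · (x̄ - mu_0):
  S^{-1} · (x̄ - mu_0) = (0.8855, -0.2121),
  (x̄ - mu_0)^T · [...] = (2.2)·(0.8855) + (-1.6)·(-0.2121) = 2.2875.

Step 5 — scale by n: T² = 5 · 2.2875 = 11.4377.

T² ≈ 11.4377


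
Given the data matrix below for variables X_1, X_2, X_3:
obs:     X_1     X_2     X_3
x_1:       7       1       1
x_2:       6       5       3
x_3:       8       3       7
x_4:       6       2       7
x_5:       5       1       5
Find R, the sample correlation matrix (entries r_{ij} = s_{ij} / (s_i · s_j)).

Step 1 — column means:
  mean(X_1) = (7 + 6 + 8 + 6 + 5) / 5 = 32/5 = 6.4
  mean(X_2) = (1 + 5 + 3 + 2 + 1) / 5 = 12/5 = 2.4
  mean(X_3) = (1 + 3 + 7 + 7 + 5) / 5 = 23/5 = 4.6

Step 2 — sample variances and covariances s[i,j] = (1/(n-1)) · Σ_k (x_{k,i} - mean_i) · (x_{k,j} - mean_j), with n-1 = 4:
  s[X_1,X_1] = ((0.6)·(0.6) + (-0.4)·(-0.4) + (1.6)·(1.6) + (-0.4)·(-0.4) + (-1.4)·(-1.4)) / 4 = 5.2/4 = 1.3
  s[X_1,X_2] = ((0.6)·(-1.4) + (-0.4)·(2.6) + (1.6)·(0.6) + (-0.4)·(-0.4) + (-1.4)·(-1.4)) / 4 = 1.2/4 = 0.3
  s[X_1,X_3] = ((0.6)·(-3.6) + (-0.4)·(-1.6) + (1.6)·(2.4) + (-0.4)·(2.4) + (-1.4)·(0.4)) / 4 = 0.8/4 = 0.2
  s[X_2,X_2] = ((-1.4)·(-1.4) + (2.6)·(2.6) + (0.6)·(0.6) + (-0.4)·(-0.4) + (-1.4)·(-1.4)) / 4 = 11.2/4 = 2.8
  s[X_2,X_3] = ((-1.4)·(-3.6) + (2.6)·(-1.6) + (0.6)·(2.4) + (-0.4)·(2.4) + (-1.4)·(0.4)) / 4 = 0.8/4 = 0.2
  s[X_3,X_3] = ((-3.6)·(-3.6) + (-1.6)·(-1.6) + (2.4)·(2.4) + (2.4)·(2.4) + (0.4)·(0.4)) / 4 = 27.2/4 = 6.8
  Sample standard deviations s_i = √(s[i,i]):
  s(X_1) = √(1.3) = 1.1402
  s(X_2) = √(2.8) = 1.6733
  s(X_3) = √(6.8) = 2.6077

Step 3 — r_{ij} = s_{ij} / (s_i · s_j):
  r[X_1,X_1] = 1 (diagonal).
  r[X_1,X_2] = 0.3 / (1.1402 · 1.6733) = 0.3 / 1.9079 = 0.1572
  r[X_1,X_3] = 0.2 / (1.1402 · 2.6077) = 0.2 / 2.9732 = 0.0673
  r[X_2,X_2] = 1 (diagonal).
  r[X_2,X_3] = 0.2 / (1.6733 · 2.6077) = 0.2 / 4.3635 = 0.0458
  r[X_3,X_3] = 1 (diagonal).

R is symmetric with unit diagonal. Assembling:

R = [[1, 0.1572, 0.0673],
 [0.1572, 1, 0.0458],
 [0.0673, 0.0458, 1]]


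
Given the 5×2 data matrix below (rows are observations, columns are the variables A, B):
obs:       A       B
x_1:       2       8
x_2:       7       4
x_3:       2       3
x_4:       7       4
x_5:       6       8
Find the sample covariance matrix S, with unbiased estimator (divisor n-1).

Step 1 — column means:
  mean(A) = (2 + 7 + 2 + 7 + 6) / 5 = 24/5 = 4.8
  mean(B) = (8 + 4 + 3 + 4 + 8) / 5 = 27/5 = 5.4

Step 2 — sample covariance S[i,j] = (1/(n-1)) · Σ_k (x_{k,i} - mean_i) · (x_{k,j} - mean_j), with n-1 = 4.
  S[A,A] = ((-2.8)·(-2.8) + (2.2)·(2.2) + (-2.8)·(-2.8) + (2.2)·(2.2) + (1.2)·(1.2)) / 4 = 26.8/4 = 6.7
  S[A,B] = ((-2.8)·(2.6) + (2.2)·(-1.4) + (-2.8)·(-2.4) + (2.2)·(-1.4) + (1.2)·(2.6)) / 4 = -3.6/4 = -0.9
  S[B,B] = ((2.6)·(2.6) + (-1.4)·(-1.4) + (-2.4)·(-2.4) + (-1.4)·(-1.4) + (2.6)·(2.6)) / 4 = 23.2/4 = 5.8

S is symmetric (S[j,i] = S[i,j]). Assembling:

S = [[6.7, -0.9],
 [-0.9, 5.8]]


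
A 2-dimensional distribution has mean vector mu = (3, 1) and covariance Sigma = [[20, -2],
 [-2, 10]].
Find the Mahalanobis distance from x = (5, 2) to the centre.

Step 1 — centre the observation: (x - mu) = (2, 1).

Step 2 — invert Sigma. det(Sigma) = 20·10 - (-2)² = 196.
  Sigma^{-1} = (1/det) · [[d, -b], [-b, a]] = [[0.051, 0.0102],
 [0.0102, 0.102]].

Step 3 — form the quadratic (x - mu)^T · Sigma^{-1} · (x - mu):
  Sigma^{-1} · (x - mu) = (0.1122, 0.1224).
  (x - mu)^T · [Sigma^{-1} · (x - mu)] = (2)·(0.1122) + (1)·(0.1224) = 0.3469.

Step 4 — take square root: d = √(0.3469) ≈ 0.589.

d(x, mu) = √(0.3469) ≈ 0.589


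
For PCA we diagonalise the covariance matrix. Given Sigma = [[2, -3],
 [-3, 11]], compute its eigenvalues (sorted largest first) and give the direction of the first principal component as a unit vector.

Step 1 — characteristic polynomial of 2×2 Sigma:
  det(Sigma - λI) = λ² - trace · λ + det = 0.
  trace = 2 + 11 = 13, det = 2·11 - (-3)² = 13.
Step 2 — discriminant:
  Δ = trace² - 4·det = 169 - 52 = 117.
Step 3 — eigenvalues:
  λ = (trace ± √Δ)/2 = (13 ± 10.8167)/2,
  λ_1 = 11.9083,  λ_2 = 1.0917.

Step 4 — unit eigenvector for λ_1: solve (Sigma - λ_1 I)v = 0. First row:
  (2 - 11.9083)·v_x + (-3)·v_y = 0, i.e. (-9.9083)·v_x + (-3)·v_y = 0,
  so v ∝ (b, λ_1 - a) = (-3, 9.9083); multiply by -1 so the first entry is positive: u = (3, -9.9083).
  ||u|| = √((3)² + (-9.9083)²) = √(107.1749) ≈ 10.3525,
  v_1 = u/||u|| ≈ (0.2898, -0.9571) (||v_1|| = 1).

λ_1 = 11.9083,  λ_2 = 1.0917;  v_1 ≈ (0.2898, -0.9571)


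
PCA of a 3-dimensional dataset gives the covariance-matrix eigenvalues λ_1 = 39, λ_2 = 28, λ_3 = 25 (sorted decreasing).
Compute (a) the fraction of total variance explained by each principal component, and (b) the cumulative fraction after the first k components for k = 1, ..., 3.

Step 1 — total variance = trace(Sigma) = Σ λ_i = 39 + 28 + 25 = 92.

Step 2 — fraction explained by component i = λ_i / Σ λ:
  PC1: 39/92 = 0.4239
  PC2: 28/92 = 0.3043
  PC3: 25/92 = 0.2717

Step 3 — cumulative fraction after k components = (λ_1 + ... + λ_k) / Σ λ:
  k = 1: 39/92 = 0.4239
  k = 2: (39 + 28)/92 = 67/92 = 0.7283
  k = 3: (39 + 28 + 25)/92 = 92/92 = 1

Summary (fraction, with percent):

explained: PC1 0.4239 (42.39%), PC2 0.3043 (30.43%), PC3 0.2717 (27.17%);  cumulative: 0.4239, 0.7283, 1


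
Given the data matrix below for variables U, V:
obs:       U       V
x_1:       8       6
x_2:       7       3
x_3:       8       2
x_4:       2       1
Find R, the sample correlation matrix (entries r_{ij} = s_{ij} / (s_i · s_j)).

Step 1 — column means:
  mean(U) = (8 + 7 + 8 + 2) / 4 = 25/4 = 6.25
  mean(V) = (6 + 3 + 2 + 1) / 4 = 12/4 = 3

Step 2 — sample variances and covariances s[i,j] = (1/(n-1)) · Σ_k (x_{k,i} - mean_i) · (x_{k,j} - mean_j), with n-1 = 3:
  s[U,U] = ((1.75)·(1.75) + (0.75)·(0.75) + (1.75)·(1.75) + (-4.25)·(-4.25)) / 3 = 24.75/3 = 8.25
  s[U,V] = ((1.75)·(3) + (0.75)·(0) + (1.75)·(-1) + (-4.25)·(-2)) / 3 = 12/3 = 4
  s[V,V] = ((3)·(3) + (0)·(0) + (-1)·(-1) + (-2)·(-2)) / 3 = 14/3 = 4.6667
  Sample standard deviations s_i = √(s[i,i]):
  s(U) = √(8.25) = 2.8723
  s(V) = √(4.6667) = 2.1602

Step 3 — r_{ij} = s_{ij} / (s_i · s_j):
  r[U,U] = 1 (diagonal).
  r[U,V] = 4 / (2.8723 · 2.1602) = 4 / 6.2048 = 0.6447
  r[V,V] = 1 (diagonal).

R is symmetric with unit diagonal. Assembling:

R = [[1, 0.6447],
 [0.6447, 1]]


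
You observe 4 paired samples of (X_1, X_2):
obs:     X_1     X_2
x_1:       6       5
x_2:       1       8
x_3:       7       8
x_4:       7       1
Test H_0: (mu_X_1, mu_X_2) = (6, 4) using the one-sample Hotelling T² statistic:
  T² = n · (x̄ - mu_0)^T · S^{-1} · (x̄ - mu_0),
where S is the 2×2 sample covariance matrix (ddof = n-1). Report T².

Step 1 — sample mean vector:
  mean(X_1) = (6 + 1 + 7 + 7) / 4 = 21/4 = 5.25
  mean(X_2) = (5 + 8 + 8 + 1) / 4 = 22/4 = 5.5
  x̄ = (5.25, 5.5),  deviation x̄ - mu_0 = (5.25, 5.5) - (6, 4) = (-0.75, 1.5).

Step 2 — sample covariance matrix, S[i,j] = (1/(n-1)) · Σ_k (x_{k,i} - mean_i) · (x_{k,j} - mean_j), divisor n-1 = 3:
  S[X_1,X_1] = ((0.75)·(0.75) + (-4.25)·(-4.25) + (1.75)·(1.75) + (1.75)·(1.75)) / 3 = 24.75/3 = 8.25
  S[X_1,X_2] = ((0.75)·(-0.5) + (-4.25)·(2.5) + (1.75)·(2.5) + (1.75)·(-4.5)) / 3 = -14.5/3 = -4.8333
  S[X_2,X_2] = ((-0.5)·(-0.5) + (2.5)·(2.5) + (2.5)·(2.5) + (-4.5)·(-4.5)) / 3 = 33/3 = 11
  S = [[8.25, -4.8333],
 [-4.8333, 11]].

Step 3 — invert S. det(S) = 8.25·11 - (-4.8333)² = 67.3889.
  S^{-1} = (1/det) · [[d, -b], [-b, a]] = [[0.1632, 0.0717],
 [0.0717, 0.1224]].

Step 4 — quadratic form (x̄ - mu_0)^T · S^{-1} · (x̄ - mu_0):
  S^{-1} · (x̄ - mu_0) = (-0.0148, 0.1298),
  (x̄ - mu_0)^T · [...] = (-0.75)·(-0.0148) + (1.5)·(0.1298) = 0.2059.

Step 5 — scale by n: T² = 4 · 0.2059 = 0.8236.

T² ≈ 0.8236
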